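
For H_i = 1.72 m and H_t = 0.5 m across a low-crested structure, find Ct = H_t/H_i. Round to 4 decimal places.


Ct = H_t / H_i
Ct = 0.5 / 1.72
Ct = 0.2907

0.2907


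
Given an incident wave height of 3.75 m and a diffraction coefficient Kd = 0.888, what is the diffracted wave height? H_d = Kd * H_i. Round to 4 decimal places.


H_d = Kd * H_i
H_d = 0.888 * 3.75
H_d = 3.3300 m

3.3300


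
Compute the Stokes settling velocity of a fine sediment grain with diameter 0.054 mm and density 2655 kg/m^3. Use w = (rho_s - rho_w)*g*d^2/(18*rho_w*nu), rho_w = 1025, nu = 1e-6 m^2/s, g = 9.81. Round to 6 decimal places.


w = (rho_s - rho_w) * g * d^2 / (18 * rho_w * nu)
d = 0.054 mm = 0.000054 m
rho_s - rho_w = 2655 - 1025 = 1630
Numerator = 1630 * 9.81 * (0.000054)^2 = 0.000046627715
Denominator = 18 * 1025 * 1e-6 = 0.018450
w = 0.002527 m/s

0.002527


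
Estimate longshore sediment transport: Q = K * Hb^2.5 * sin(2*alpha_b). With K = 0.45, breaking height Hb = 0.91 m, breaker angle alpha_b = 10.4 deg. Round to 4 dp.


Q = K * Hb^2.5 * sin(2 * alpha_b)
Hb^2.5 = 0.91^2.5 = 0.789957
sin(2 * 10.4) = sin(20.8) = 0.355107
Q = 0.45 * 0.789957 * 0.355107
Q = 0.1262 m^3/s

0.1262


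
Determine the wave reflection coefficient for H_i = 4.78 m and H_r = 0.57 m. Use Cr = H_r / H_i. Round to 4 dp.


Cr = H_r / H_i
Cr = 0.57 / 4.78
Cr = 0.1192

0.1192


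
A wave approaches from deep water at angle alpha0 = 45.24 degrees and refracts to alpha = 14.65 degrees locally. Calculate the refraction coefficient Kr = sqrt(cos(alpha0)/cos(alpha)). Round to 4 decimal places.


Kr = sqrt(cos(alpha0) / cos(alpha))
cos(45.24) = 0.704139
cos(14.65) = 0.967489
Kr = sqrt(0.704139 / 0.967489)
Kr = sqrt(0.727800)
Kr = 0.8531

0.8531


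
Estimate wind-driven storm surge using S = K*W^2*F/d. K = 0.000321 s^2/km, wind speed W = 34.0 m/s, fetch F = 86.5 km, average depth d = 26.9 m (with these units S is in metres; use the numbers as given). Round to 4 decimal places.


S = K * W^2 * F / d
W^2 = 34.0^2 = 1156.00
S = 0.000321 * 1156.00 * 86.5 / 26.9
Numerator = 0.000321 * 1156.00 * 86.5 = 32.098074
S = 32.098074 / 26.9 = 1.1932 m

1.1932


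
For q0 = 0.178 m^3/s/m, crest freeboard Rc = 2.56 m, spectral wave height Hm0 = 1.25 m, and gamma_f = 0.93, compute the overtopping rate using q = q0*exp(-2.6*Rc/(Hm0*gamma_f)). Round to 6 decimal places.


q = q0 * exp(-2.6 * Rc / (Hm0 * gamma_f))
Exponent = -2.6 * 2.56 / (1.25 * 0.93)
= -2.6 * 2.56 / 1.1625
= -5.725591
exp(-5.725591) = 0.003261
q = 0.178 * 0.003261
q = 0.000581 m^3/s/m

0.000581


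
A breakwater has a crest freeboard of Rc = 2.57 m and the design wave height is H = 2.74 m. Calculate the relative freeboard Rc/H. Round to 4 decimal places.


Relative freeboard = Rc / H
= 2.57 / 2.74
= 0.9380

0.9380


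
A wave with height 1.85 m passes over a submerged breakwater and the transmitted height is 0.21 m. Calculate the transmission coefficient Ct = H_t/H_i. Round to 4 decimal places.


Ct = H_t / H_i
Ct = 0.21 / 1.85
Ct = 0.1135

0.1135


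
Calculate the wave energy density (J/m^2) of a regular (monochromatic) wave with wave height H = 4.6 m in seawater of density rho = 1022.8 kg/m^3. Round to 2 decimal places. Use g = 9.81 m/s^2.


E = (1/8) * rho * g * H^2
E = (1/8) * 1022.8 * 9.81 * 4.6^2
E = 0.125 * 1022.8 * 9.81 * 21.1600
E = 26539.05 J/m^2

26539.05


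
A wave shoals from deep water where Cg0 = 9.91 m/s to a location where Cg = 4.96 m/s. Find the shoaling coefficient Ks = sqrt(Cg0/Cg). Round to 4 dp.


Ks = sqrt(Cg0 / Cg)
Ks = sqrt(9.91 / 4.96)
Ks = sqrt(1.9980)
Ks = 1.4135

1.4135


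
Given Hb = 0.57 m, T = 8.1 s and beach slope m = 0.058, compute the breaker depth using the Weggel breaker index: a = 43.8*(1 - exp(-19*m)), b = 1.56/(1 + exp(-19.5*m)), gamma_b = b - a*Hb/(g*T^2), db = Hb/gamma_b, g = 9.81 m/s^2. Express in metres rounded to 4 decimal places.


a = 43.8 * (1 - exp(-19 * m))
exp(-19 * 0.058) = exp(-1.1020) = 0.332206
a = 43.8 * (1 - 0.332206) = 29.249377
b = 1.56 / (1 + exp(-19.5 * m))
exp(-19.5 * 0.058) = exp(-1.1310) = 0.322710
b = 1.56 / (1 + 0.322710) = 1.179397
Hb / (g * T^2) = 0.57 / (9.81 * 8.1^2) = 0.57 / 643.6341 = 0.00088560
gamma_b = b - a * Hb/(g*T^2) = 1.179397 - 29.249377 * 0.00088560 = 1.153493
db = Hb / gamma_b = 0.57 / 1.153493
db = 0.4942 m

0.4942


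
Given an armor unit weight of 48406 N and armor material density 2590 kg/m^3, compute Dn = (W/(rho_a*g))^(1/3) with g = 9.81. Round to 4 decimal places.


V = W / (rho_a * g)
V = 48406 / (2590 * 9.81)
V = 48406 / 25407.90
V = 1.905155 m^3
Dn = V^(1/3) = 1.905155^(1/3)
Dn = 1.2397 m

1.2397


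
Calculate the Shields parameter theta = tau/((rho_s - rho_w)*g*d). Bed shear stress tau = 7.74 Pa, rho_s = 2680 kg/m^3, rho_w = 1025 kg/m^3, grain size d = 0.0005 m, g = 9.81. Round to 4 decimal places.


theta = tau / ((rho_s - rho_w) * g * d)
rho_s - rho_w = 2680 - 1025 = 1655
Denominator = 1655 * 9.81 * 0.0005 = 8.117775
theta = 7.74 / 8.117775
theta = 0.9535

0.9535


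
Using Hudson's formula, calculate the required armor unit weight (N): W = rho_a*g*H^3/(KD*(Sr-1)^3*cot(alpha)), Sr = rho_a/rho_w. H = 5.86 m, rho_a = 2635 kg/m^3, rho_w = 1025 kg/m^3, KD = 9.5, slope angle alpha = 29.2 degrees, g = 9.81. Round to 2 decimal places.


Sr = rho_a / rho_w = 2635 / 1025 = 2.570732
(Sr - 1) = 1.570732
(Sr - 1)^3 = 3.875306
cot(29.2) = 1 / tan(29.2) = 1 / 0.558881 = 1.789289
Numerator = 2635 * 9.81 * 5.86^3 = 5201666.1481
Denominator = 9.5 * 3.875306 * 1.789289 = 65.873419
W = 5201666.1481 / 65.873419
W = 78964.57 N

78964.57


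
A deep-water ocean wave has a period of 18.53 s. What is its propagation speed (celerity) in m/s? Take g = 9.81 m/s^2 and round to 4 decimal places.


We use the deep-water celerity formula:
C = g * T / (2 * pi)
C = 9.81 * 18.53 / (2 * 3.14159...)
C = 181.779300 / 6.283185
C = 28.9311 m/s

28.9311


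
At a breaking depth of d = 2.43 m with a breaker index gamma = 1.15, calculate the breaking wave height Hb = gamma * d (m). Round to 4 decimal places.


Hb = gamma * d
Hb = 1.15 * 2.43
Hb = 2.7945 m

2.7945


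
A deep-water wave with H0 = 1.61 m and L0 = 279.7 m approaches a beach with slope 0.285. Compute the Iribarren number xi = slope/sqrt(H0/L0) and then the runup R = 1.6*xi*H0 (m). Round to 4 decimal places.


xi = slope / sqrt(H0/L0)
H0/L0 = 1.61/279.7 = 0.005756
sqrt(0.005756) = 0.075869
xi = 0.285 / 0.075869 = 3.756455
R = 1.6 * xi * H0 = 1.6 * 3.756455 * 1.61
R = 9.6766 m

9.6766


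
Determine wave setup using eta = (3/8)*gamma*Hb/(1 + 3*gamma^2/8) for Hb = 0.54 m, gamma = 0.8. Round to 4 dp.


eta = (3/8) * gamma * Hb / (1 + 3*gamma^2/8)
Numerator = (3/8) * 0.8 * 0.54 = 0.162000
Denominator = 1 + 3*0.8^2/8 = 1 + 0.240000 = 1.240000
eta = 0.162000 / 1.240000
eta = 0.1306 m

0.1306


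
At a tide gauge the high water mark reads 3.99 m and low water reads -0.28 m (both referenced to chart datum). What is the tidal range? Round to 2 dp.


Tidal range = High water - Low water
Tidal range = 3.99 - (-0.28)
Tidal range = 4.27 m

4.27


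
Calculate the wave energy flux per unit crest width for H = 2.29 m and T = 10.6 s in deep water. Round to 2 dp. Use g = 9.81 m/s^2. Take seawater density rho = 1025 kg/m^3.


P = rho * g^2 * H^2 * T / (32 * pi)
P = 1025 * 9.81^2 * 2.29^2 * 10.6 / (32 * pi)
P = 1025 * 96.2361 * 5.2441 * 10.6 / 100.53096
P = 54542.98 W/m

54542.98


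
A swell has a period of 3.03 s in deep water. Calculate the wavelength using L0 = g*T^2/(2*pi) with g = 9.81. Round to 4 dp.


L0 = g * T^2 / (2 * pi)
L0 = 9.81 * 3.03^2 / (2 * pi)
L0 = 9.81 * 9.1809 / 6.28319
L0 = 90.0646 / 6.28319
L0 = 14.3342 m

14.3342


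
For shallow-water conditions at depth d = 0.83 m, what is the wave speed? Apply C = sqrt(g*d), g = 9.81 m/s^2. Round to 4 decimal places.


Using the shallow-water approximation:
C = sqrt(g * d) = sqrt(9.81 * 0.83)
C = sqrt(8.1423)
C = 2.8535 m/s

2.8535


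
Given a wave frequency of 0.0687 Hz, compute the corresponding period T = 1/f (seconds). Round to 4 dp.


T = 1 / f
T = 1 / 0.0687
T = 14.5560 s

14.5560


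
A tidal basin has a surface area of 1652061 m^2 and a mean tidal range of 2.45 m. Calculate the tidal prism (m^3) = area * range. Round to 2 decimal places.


Tidal prism = Area * Tidal range
P = 1652061 * 2.45
P = 4047549.45 m^3

4047549.45


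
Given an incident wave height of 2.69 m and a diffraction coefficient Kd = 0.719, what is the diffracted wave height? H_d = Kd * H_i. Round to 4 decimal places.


H_d = Kd * H_i
H_d = 0.719 * 2.69
H_d = 1.9341 m

1.9341


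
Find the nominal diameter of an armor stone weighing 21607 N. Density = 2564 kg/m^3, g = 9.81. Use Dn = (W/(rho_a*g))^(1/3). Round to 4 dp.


V = W / (rho_a * g)
V = 21607 / (2564 * 9.81)
V = 21607 / 25152.84
V = 0.859028 m^3
Dn = V^(1/3) = 0.859028^(1/3)
Dn = 0.9506 m

0.9506


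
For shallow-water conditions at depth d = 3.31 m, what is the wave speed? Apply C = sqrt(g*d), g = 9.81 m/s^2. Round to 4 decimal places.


Using the shallow-water approximation:
C = sqrt(g * d) = sqrt(9.81 * 3.31)
C = sqrt(32.4711)
C = 5.6983 m/s

5.6983


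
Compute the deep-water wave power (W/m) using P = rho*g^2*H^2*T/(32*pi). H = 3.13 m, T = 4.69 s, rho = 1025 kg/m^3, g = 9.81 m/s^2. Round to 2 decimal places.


P = rho * g^2 * H^2 * T / (32 * pi)
P = 1025 * 9.81^2 * 3.13^2 * 4.69 / (32 * pi)
P = 1025 * 96.2361 * 9.7969 * 4.69 / 100.53096
P = 45084.11 W/m

45084.11


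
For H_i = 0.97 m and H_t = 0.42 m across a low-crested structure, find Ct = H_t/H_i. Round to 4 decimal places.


Ct = H_t / H_i
Ct = 0.42 / 0.97
Ct = 0.4330

0.4330


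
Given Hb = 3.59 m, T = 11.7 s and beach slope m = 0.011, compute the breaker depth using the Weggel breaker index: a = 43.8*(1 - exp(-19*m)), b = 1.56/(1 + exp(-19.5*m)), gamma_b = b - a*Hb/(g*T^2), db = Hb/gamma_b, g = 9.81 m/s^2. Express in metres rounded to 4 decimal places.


a = 43.8 * (1 - exp(-19 * m))
exp(-19 * 0.011) = exp(-0.2090) = 0.811395
a = 43.8 * (1 - 0.811395) = 8.260889
b = 1.56 / (1 + exp(-19.5 * m))
exp(-19.5 * 0.011) = exp(-0.2145) = 0.806945
b = 1.56 / (1 + 0.806945) = 0.863336
Hb / (g * T^2) = 3.59 / (9.81 * 11.7^2) = 3.59 / 1342.8909 = 0.00267334
gamma_b = b - a * Hb/(g*T^2) = 0.863336 - 8.260889 * 0.00267334 = 0.841252
db = Hb / gamma_b = 3.59 / 0.841252
db = 4.2675 m

4.2675


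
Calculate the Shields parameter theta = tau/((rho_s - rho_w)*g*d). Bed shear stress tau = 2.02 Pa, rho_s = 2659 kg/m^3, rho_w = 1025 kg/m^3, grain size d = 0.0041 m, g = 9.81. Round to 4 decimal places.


theta = tau / ((rho_s - rho_w) * g * d)
rho_s - rho_w = 2659 - 1025 = 1634
Denominator = 1634 * 9.81 * 0.0041 = 65.721114
theta = 2.02 / 65.721114
theta = 0.0307

0.0307


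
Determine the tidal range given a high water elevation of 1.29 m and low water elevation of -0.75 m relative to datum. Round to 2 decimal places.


Tidal range = High water - Low water
Tidal range = 1.29 - (-0.75)
Tidal range = 2.04 m

2.04


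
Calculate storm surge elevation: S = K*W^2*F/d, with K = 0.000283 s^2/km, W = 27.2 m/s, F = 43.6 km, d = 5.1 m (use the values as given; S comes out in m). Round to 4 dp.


S = K * W^2 * F / d
W^2 = 27.2^2 = 739.84
S = 0.000283 * 739.84 * 43.6 / 5.1
Numerator = 0.000283 * 739.84 * 43.6 = 9.128738
S = 9.128738 / 5.1 = 1.7899 m

1.7899


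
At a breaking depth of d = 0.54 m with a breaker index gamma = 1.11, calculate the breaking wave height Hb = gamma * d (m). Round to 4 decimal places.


Hb = gamma * d
Hb = 1.11 * 0.54
Hb = 0.5994 m

0.5994


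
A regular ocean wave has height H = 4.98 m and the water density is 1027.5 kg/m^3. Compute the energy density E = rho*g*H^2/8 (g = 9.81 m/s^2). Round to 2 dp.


E = (1/8) * rho * g * H^2
E = (1/8) * 1027.5 * 9.81 * 4.98^2
E = 0.125 * 1027.5 * 9.81 * 24.8004
E = 31247.81 J/m^2

31247.81


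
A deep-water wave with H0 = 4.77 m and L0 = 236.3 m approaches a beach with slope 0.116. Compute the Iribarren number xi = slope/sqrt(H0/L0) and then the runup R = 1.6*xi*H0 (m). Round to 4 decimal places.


xi = slope / sqrt(H0/L0)
H0/L0 = 4.77/236.3 = 0.020186
sqrt(0.020186) = 0.142078
xi = 0.116 / 0.142078 = 0.816452
R = 1.6 * xi * H0 = 1.6 * 0.816452 * 4.77
R = 6.2312 m

6.2312


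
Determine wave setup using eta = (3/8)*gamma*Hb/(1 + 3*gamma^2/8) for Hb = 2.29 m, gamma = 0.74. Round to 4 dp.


eta = (3/8) * gamma * Hb / (1 + 3*gamma^2/8)
Numerator = (3/8) * 0.74 * 2.29 = 0.635475
Denominator = 1 + 3*0.74^2/8 = 1 + 0.205350 = 1.205350
eta = 0.635475 / 1.205350
eta = 0.5272 m

0.5272


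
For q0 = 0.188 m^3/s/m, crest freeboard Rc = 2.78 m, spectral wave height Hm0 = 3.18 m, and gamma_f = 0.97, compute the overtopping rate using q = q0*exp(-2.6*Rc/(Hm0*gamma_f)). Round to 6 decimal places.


q = q0 * exp(-2.6 * Rc / (Hm0 * gamma_f))
Exponent = -2.6 * 2.78 / (3.18 * 0.97)
= -2.6 * 2.78 / 3.0846
= -2.343254
exp(-2.343254) = 0.096015
q = 0.188 * 0.096015
q = 0.018051 m^3/s/m

0.018051


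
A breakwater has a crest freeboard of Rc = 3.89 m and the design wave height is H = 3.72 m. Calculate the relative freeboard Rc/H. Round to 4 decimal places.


Relative freeboard = Rc / H
= 3.89 / 3.72
= 1.0457

1.0457


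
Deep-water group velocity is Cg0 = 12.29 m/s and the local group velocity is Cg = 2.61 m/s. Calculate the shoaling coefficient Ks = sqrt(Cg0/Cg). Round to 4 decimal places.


Ks = sqrt(Cg0 / Cg)
Ks = sqrt(12.29 / 2.61)
Ks = sqrt(4.7088)
Ks = 2.1700

2.1700


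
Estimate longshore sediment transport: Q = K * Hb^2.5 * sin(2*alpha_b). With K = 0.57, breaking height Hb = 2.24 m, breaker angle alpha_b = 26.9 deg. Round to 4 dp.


Q = K * Hb^2.5 * sin(2 * alpha_b)
Hb^2.5 = 2.24^2.5 = 7.509656
sin(2 * 26.9) = sin(53.8) = 0.806960
Q = 0.57 * 7.509656 * 0.806960
Q = 3.4542 m^3/s

3.4542


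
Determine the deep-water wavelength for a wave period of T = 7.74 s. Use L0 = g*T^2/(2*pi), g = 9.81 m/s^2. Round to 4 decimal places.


L0 = g * T^2 / (2 * pi)
L0 = 9.81 * 7.74^2 / (2 * pi)
L0 = 9.81 * 59.9076 / 6.28319
L0 = 587.6936 / 6.28319
L0 = 93.5343 m

93.5343


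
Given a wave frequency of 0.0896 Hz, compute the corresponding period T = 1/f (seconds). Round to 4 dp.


T = 1 / f
T = 1 / 0.0896
T = 11.1607 s

11.1607


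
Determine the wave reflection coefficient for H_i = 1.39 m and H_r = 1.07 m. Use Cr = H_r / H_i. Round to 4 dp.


Cr = H_r / H_i
Cr = 1.07 / 1.39
Cr = 0.7698

0.7698


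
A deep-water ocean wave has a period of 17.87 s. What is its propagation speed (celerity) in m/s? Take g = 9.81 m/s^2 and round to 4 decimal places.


We use the deep-water celerity formula:
C = g * T / (2 * pi)
C = 9.81 * 17.87 / (2 * 3.14159...)
C = 175.304700 / 6.283185
C = 27.9006 m/s

27.9006


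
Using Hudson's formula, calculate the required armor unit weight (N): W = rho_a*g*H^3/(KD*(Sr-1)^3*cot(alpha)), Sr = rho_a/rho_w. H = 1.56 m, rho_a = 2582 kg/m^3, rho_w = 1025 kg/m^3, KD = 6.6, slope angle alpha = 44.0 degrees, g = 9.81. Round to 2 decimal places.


Sr = rho_a / rho_w = 2582 / 1025 = 2.519024
(Sr - 1) = 1.519024
(Sr - 1)^3 = 3.505050
cot(44.0) = 1 / tan(44.0) = 1 / 0.965689 = 1.035530
Numerator = 2582 * 9.81 * 1.56^3 = 96161.0154
Denominator = 6.6 * 3.505050 * 1.035530 = 23.955266
W = 96161.0154 / 23.955266
W = 4014.19 N

4014.19


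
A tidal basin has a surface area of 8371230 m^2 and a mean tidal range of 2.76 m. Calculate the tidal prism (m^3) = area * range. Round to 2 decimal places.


Tidal prism = Area * Tidal range
P = 8371230 * 2.76
P = 23104594.80 m^3

23104594.80


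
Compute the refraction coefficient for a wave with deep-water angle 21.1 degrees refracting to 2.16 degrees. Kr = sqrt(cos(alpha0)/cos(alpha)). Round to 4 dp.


Kr = sqrt(cos(alpha0) / cos(alpha))
cos(21.1) = 0.932954
cos(2.16) = 0.999289
Kr = sqrt(0.932954 / 0.999289)
Kr = sqrt(0.933617)
Kr = 0.9662

0.9662


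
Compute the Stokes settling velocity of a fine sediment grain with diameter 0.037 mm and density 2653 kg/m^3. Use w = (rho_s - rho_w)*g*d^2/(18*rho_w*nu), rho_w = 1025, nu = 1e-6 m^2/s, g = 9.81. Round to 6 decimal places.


w = (rho_s - rho_w) * g * d^2 / (18 * rho_w * nu)
d = 0.037 mm = 0.000037 m
rho_s - rho_w = 2653 - 1025 = 1628
Numerator = 1628 * 9.81 * (0.000037)^2 = 0.000021863861
Denominator = 18 * 1025 * 1e-6 = 0.018450
w = 0.001185 m/s

0.001185


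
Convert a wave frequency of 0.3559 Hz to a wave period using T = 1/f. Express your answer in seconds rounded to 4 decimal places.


T = 1 / f
T = 1 / 0.3559
T = 2.8098 s

2.8098


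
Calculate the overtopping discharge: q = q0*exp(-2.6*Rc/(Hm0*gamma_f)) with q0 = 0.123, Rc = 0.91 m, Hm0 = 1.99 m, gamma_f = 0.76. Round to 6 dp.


q = q0 * exp(-2.6 * Rc / (Hm0 * gamma_f))
Exponent = -2.6 * 0.91 / (1.99 * 0.76)
= -2.6 * 0.91 / 1.5124
= -1.564401
exp(-1.564401) = 0.209213
q = 0.123 * 0.209213
q = 0.025733 m^3/s/m

0.025733


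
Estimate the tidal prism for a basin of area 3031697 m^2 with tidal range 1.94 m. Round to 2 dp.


Tidal prism = Area * Tidal range
P = 3031697 * 1.94
P = 5881492.18 m^3

5881492.18


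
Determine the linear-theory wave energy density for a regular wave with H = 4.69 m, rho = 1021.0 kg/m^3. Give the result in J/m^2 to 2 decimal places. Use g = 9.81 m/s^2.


E = (1/8) * rho * g * H^2
E = (1/8) * 1021.0 * 9.81 * 4.69^2
E = 0.125 * 1021.0 * 9.81 * 21.9961
E = 27539.14 J/m^2

27539.14


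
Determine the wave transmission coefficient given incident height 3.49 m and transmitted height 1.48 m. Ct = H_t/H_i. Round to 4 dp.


Ct = H_t / H_i
Ct = 1.48 / 3.49
Ct = 0.4241

0.4241


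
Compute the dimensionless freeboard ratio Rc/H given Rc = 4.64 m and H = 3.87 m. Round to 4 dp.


Relative freeboard = Rc / H
= 4.64 / 3.87
= 1.1990

1.1990


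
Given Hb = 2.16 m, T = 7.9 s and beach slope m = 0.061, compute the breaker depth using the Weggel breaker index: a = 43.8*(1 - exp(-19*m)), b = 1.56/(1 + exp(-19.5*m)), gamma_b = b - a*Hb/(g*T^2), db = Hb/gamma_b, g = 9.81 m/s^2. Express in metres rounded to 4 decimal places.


a = 43.8 * (1 - exp(-19 * m))
exp(-19 * 0.061) = exp(-1.1590) = 0.313800
a = 43.8 * (1 - 0.313800) = 30.055568
b = 1.56 / (1 + exp(-19.5 * m))
exp(-19.5 * 0.061) = exp(-1.1895) = 0.304373
b = 1.56 / (1 + 0.304373) = 1.195977
Hb / (g * T^2) = 2.16 / (9.81 * 7.9^2) = 2.16 / 612.2421 = 0.00352802
gamma_b = b - a * Hb/(g*T^2) = 1.195977 - 30.055568 * 0.00352802 = 1.089940
db = Hb / gamma_b = 2.16 / 1.089940
db = 1.9818 m

1.9818


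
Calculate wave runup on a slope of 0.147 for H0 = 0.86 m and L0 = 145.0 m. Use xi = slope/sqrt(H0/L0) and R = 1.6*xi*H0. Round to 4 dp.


xi = slope / sqrt(H0/L0)
H0/L0 = 0.86/145.0 = 0.005931
sqrt(0.005931) = 0.077013
xi = 0.147 / 0.077013 = 1.908763
R = 1.6 * xi * H0 = 1.6 * 1.908763 * 0.86
R = 2.6265 m

2.6265


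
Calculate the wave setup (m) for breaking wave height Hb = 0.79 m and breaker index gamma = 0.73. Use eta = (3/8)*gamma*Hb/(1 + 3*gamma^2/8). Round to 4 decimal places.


eta = (3/8) * gamma * Hb / (1 + 3*gamma^2/8)
Numerator = (3/8) * 0.73 * 0.79 = 0.216262
Denominator = 1 + 3*0.73^2/8 = 1 + 0.199838 = 1.199838
eta = 0.216262 / 1.199838
eta = 0.1802 m

0.1802


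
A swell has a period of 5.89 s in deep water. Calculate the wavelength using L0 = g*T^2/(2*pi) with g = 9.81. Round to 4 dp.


L0 = g * T^2 / (2 * pi)
L0 = 9.81 * 5.89^2 / (2 * pi)
L0 = 9.81 * 34.6921 / 6.28319
L0 = 340.3295 / 6.28319
L0 = 54.1651 m

54.1651


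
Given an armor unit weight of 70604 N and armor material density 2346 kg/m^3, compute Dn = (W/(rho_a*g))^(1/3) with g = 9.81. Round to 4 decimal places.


V = W / (rho_a * g)
V = 70604 / (2346 * 9.81)
V = 70604 / 23014.26
V = 3.067837 m^3
Dn = V^(1/3) = 3.067837^(1/3)
Dn = 1.4530 m

1.4530


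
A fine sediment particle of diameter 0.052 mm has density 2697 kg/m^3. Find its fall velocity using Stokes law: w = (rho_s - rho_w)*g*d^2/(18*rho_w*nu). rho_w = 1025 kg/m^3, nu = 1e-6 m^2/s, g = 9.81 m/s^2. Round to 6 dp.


w = (rho_s - rho_w) * g * d^2 / (18 * rho_w * nu)
d = 0.052 mm = 0.000052 m
rho_s - rho_w = 2697 - 1025 = 1672
Numerator = 1672 * 9.81 * (0.000052)^2 = 0.000044351873
Denominator = 18 * 1025 * 1e-6 = 0.018450
w = 0.002404 m/s

0.002404


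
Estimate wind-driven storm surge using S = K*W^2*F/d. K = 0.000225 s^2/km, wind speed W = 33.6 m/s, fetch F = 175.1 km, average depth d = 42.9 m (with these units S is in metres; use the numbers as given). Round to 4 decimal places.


S = K * W^2 * F / d
W^2 = 33.6^2 = 1128.96
S = 0.000225 * 1128.96 * 175.1 / 42.9
Numerator = 0.000225 * 1128.96 * 175.1 = 44.478202
S = 44.478202 / 42.9 = 1.0368 m

1.0368


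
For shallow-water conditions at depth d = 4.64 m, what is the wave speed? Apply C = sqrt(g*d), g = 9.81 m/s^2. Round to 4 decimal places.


Using the shallow-water approximation:
C = sqrt(g * d) = sqrt(9.81 * 4.64)
C = sqrt(45.5184)
C = 6.7467 m/s

6.7467


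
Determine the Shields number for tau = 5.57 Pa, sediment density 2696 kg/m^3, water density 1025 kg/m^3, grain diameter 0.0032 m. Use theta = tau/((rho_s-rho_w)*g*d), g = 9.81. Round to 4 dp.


theta = tau / ((rho_s - rho_w) * g * d)
rho_s - rho_w = 2696 - 1025 = 1671
Denominator = 1671 * 9.81 * 0.0032 = 52.456032
theta = 5.57 / 52.456032
theta = 0.1062

0.1062


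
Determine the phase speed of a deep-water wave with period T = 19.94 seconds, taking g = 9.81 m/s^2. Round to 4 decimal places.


We use the deep-water celerity formula:
C = g * T / (2 * pi)
C = 9.81 * 19.94 / (2 * 3.14159...)
C = 195.611400 / 6.283185
C = 31.1325 m/s

31.1325


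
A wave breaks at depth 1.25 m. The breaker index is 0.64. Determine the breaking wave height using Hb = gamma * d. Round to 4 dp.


Hb = gamma * d
Hb = 0.64 * 1.25
Hb = 0.8000 m

0.8000


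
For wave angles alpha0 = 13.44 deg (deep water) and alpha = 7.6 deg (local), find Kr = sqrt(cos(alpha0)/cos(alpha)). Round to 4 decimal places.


Kr = sqrt(cos(alpha0) / cos(alpha))
cos(13.44) = 0.972614
cos(7.6) = 0.991216
Kr = sqrt(0.972614 / 0.991216)
Kr = sqrt(0.981233)
Kr = 0.9906

0.9906


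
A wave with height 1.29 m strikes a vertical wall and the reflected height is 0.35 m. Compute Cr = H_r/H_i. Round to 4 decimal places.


Cr = H_r / H_i
Cr = 0.35 / 1.29
Cr = 0.2713

0.2713


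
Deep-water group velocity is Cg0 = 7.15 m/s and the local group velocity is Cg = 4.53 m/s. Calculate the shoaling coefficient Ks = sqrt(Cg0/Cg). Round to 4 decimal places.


Ks = sqrt(Cg0 / Cg)
Ks = sqrt(7.15 / 4.53)
Ks = sqrt(1.5784)
Ks = 1.2563

1.2563


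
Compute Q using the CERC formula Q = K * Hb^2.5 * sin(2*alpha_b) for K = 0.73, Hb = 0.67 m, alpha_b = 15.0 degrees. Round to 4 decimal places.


Q = K * Hb^2.5 * sin(2 * alpha_b)
Hb^2.5 = 0.67^2.5 = 0.367440
sin(2 * 15.0) = sin(30.0) = 0.500000
Q = 0.73 * 0.367440 * 0.500000
Q = 0.1341 m^3/s

0.1341


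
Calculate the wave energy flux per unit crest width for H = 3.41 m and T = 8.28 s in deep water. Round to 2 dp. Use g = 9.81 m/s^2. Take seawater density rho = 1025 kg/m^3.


P = rho * g^2 * H^2 * T / (32 * pi)
P = 1025 * 9.81^2 * 3.41^2 * 8.28 / (32 * pi)
P = 1025 * 96.2361 * 11.6281 * 8.28 / 100.53096
P = 94471.57 W/m

94471.57


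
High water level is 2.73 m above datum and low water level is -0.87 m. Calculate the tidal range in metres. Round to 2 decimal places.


Tidal range = High water - Low water
Tidal range = 2.73 - (-0.87)
Tidal range = 3.60 m

3.60


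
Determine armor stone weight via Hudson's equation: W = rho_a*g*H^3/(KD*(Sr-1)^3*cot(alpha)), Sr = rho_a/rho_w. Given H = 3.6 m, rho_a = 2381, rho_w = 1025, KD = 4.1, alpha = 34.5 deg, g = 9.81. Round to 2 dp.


Sr = rho_a / rho_w = 2381 / 1025 = 2.322927
(Sr - 1) = 1.322927
(Sr - 1)^3 = 2.315301
cot(34.5) = 1 / tan(34.5) = 1 / 0.687281 = 1.455009
Numerator = 2381 * 9.81 * 3.6^3 = 1089772.6522
Denominator = 4.1 * 2.315301 * 1.455009 = 13.812014
W = 1089772.6522 / 13.812014
W = 78900.34 N

78900.34


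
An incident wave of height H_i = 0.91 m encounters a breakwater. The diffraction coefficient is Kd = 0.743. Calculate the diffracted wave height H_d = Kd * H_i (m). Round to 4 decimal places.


H_d = Kd * H_i
H_d = 0.743 * 0.91
H_d = 0.6761 m

0.6761


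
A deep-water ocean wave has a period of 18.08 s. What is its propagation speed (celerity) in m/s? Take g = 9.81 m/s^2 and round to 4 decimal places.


We use the deep-water celerity formula:
C = g * T / (2 * pi)
C = 9.81 * 18.08 / (2 * 3.14159...)
C = 177.364800 / 6.283185
C = 28.2285 m/s

28.2285


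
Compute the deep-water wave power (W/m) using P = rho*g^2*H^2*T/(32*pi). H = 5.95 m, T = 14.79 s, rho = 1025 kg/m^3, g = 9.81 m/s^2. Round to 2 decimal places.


P = rho * g^2 * H^2 * T / (32 * pi)
P = 1025 * 9.81^2 * 5.95^2 * 14.79 / (32 * pi)
P = 1025 * 96.2361 * 35.4025 * 14.79 / 100.53096
P = 513764.55 W/m

513764.55


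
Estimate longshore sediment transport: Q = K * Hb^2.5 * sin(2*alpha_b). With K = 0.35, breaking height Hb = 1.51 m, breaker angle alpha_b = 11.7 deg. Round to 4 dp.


Q = K * Hb^2.5 * sin(2 * alpha_b)
Hb^2.5 = 1.51^2.5 = 2.801834
sin(2 * 11.7) = sin(23.4) = 0.397148
Q = 0.35 * 2.801834 * 0.397148
Q = 0.3895 m^3/s

0.3895


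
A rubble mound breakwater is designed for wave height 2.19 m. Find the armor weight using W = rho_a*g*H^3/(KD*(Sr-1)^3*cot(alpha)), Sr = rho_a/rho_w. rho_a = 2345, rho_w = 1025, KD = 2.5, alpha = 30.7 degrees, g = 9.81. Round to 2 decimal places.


Sr = rho_a / rho_w = 2345 / 1025 = 2.287805
(Sr - 1) = 1.287805
(Sr - 1)^3 = 2.135749
cot(30.7) = 1 / tan(30.7) = 1 / 0.593757 = 1.684192
Numerator = 2345 * 9.81 * 2.19^3 = 241626.2974
Denominator = 2.5 * 2.135749 * 1.684192 = 8.992528
W = 241626.2974 / 8.992528
W = 26869.67 N

26869.67


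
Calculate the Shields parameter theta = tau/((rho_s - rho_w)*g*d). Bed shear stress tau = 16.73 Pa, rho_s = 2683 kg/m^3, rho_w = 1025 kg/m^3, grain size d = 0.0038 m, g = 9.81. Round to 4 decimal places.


theta = tau / ((rho_s - rho_w) * g * d)
rho_s - rho_w = 2683 - 1025 = 1658
Denominator = 1658 * 9.81 * 0.0038 = 61.806924
theta = 16.73 / 61.806924
theta = 0.2707

0.2707


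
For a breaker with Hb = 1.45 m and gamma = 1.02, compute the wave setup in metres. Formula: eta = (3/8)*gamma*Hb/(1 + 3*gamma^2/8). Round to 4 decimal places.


eta = (3/8) * gamma * Hb / (1 + 3*gamma^2/8)
Numerator = (3/8) * 1.02 * 1.45 = 0.554625
Denominator = 1 + 3*1.02^2/8 = 1 + 0.390150 = 1.390150
eta = 0.554625 / 1.390150
eta = 0.3990 m

0.3990


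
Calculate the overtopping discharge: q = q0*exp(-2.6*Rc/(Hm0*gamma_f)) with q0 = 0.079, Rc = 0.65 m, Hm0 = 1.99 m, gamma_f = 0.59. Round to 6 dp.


q = q0 * exp(-2.6 * Rc / (Hm0 * gamma_f))
Exponent = -2.6 * 0.65 / (1.99 * 0.59)
= -2.6 * 0.65 / 1.1741
= -1.439400
exp(-1.439400) = 0.237070
q = 0.079 * 0.237070
q = 0.018729 m^3/s/m

0.018729


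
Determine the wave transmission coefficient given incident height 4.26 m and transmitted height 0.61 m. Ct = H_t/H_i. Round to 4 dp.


Ct = H_t / H_i
Ct = 0.61 / 4.26
Ct = 0.1432

0.1432


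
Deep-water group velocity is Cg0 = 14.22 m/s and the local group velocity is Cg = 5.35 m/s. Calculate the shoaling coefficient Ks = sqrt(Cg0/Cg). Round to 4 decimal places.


Ks = sqrt(Cg0 / Cg)
Ks = sqrt(14.22 / 5.35)
Ks = sqrt(2.6579)
Ks = 1.6303

1.6303


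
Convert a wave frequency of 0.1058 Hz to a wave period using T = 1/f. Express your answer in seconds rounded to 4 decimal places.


T = 1 / f
T = 1 / 0.1058
T = 9.4518 s

9.4518


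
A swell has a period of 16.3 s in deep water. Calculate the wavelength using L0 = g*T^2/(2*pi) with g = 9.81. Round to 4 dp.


L0 = g * T^2 / (2 * pi)
L0 = 9.81 * 16.3^2 / (2 * pi)
L0 = 9.81 * 265.6900 / 6.28319
L0 = 2606.4189 / 6.28319
L0 = 414.8245 m

414.8245


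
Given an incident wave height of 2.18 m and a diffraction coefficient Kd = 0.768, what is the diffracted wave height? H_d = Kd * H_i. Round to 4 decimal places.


H_d = Kd * H_i
H_d = 0.768 * 2.18
H_d = 1.6742 m

1.6742


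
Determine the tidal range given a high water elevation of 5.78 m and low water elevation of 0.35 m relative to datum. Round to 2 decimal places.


Tidal range = High water - Low water
Tidal range = 5.78 - (0.35)
Tidal range = 5.43 m

5.43


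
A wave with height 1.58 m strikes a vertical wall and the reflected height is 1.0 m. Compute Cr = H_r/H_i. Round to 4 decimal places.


Cr = H_r / H_i
Cr = 1.0 / 1.58
Cr = 0.6329

0.6329


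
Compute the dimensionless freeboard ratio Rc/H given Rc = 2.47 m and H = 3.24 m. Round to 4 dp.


Relative freeboard = Rc / H
= 2.47 / 3.24
= 0.7623

0.7623


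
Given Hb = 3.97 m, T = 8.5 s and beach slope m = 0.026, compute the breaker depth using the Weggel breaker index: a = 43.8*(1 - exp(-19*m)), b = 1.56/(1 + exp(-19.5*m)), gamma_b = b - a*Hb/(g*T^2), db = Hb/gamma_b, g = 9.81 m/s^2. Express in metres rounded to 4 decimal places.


a = 43.8 * (1 - exp(-19 * m))
exp(-19 * 0.026) = exp(-0.4940) = 0.610181
a = 43.8 * (1 - 0.610181) = 17.074082
b = 1.56 / (1 + exp(-19.5 * m))
exp(-19.5 * 0.026) = exp(-0.5070) = 0.602300
b = 1.56 / (1 + 0.602300) = 0.973601
Hb / (g * T^2) = 3.97 / (9.81 * 8.5^2) = 3.97 / 708.7725 = 0.00560123
gamma_b = b - a * Hb/(g*T^2) = 0.973601 - 17.074082 * 0.00560123 = 0.877965
db = Hb / gamma_b = 3.97 / 0.877965
db = 4.5218 m

4.5218


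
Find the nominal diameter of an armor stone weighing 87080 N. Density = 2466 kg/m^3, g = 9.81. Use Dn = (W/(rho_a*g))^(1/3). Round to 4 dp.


V = W / (rho_a * g)
V = 87080 / (2466 * 9.81)
V = 87080 / 24191.46
V = 3.599617 m^3
Dn = V^(1/3) = 3.599617^(1/3)
Dn = 1.5326 m

1.5326


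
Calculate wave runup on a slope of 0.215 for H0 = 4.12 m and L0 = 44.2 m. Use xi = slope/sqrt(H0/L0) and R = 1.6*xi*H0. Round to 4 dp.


xi = slope / sqrt(H0/L0)
H0/L0 = 4.12/44.2 = 0.093213
sqrt(0.093213) = 0.305308
xi = 0.215 / 0.305308 = 0.704208
R = 1.6 * xi * H0 = 1.6 * 0.704208 * 4.12
R = 4.6421 m

4.6421


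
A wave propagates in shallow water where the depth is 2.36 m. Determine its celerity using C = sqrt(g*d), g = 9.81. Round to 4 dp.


Using the shallow-water approximation:
C = sqrt(g * d) = sqrt(9.81 * 2.36)
C = sqrt(23.1516)
C = 4.8116 m/s

4.8116


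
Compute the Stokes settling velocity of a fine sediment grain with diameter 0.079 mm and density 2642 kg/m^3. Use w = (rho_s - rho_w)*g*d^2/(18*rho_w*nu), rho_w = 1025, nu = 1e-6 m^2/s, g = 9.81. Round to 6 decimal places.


w = (rho_s - rho_w) * g * d^2 / (18 * rho_w * nu)
d = 0.079 mm = 0.000079 m
rho_s - rho_w = 2642 - 1025 = 1617
Numerator = 1617 * 9.81 * (0.000079)^2 = 0.000098999548
Denominator = 18 * 1025 * 1e-6 = 0.018450
w = 0.005366 m/s

0.005366


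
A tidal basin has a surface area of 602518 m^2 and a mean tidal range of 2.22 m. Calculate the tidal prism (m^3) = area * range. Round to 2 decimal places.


Tidal prism = Area * Tidal range
P = 602518 * 2.22
P = 1337589.96 m^3

1337589.96


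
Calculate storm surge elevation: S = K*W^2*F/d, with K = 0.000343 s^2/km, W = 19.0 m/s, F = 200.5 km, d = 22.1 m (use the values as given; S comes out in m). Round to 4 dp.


S = K * W^2 * F / d
W^2 = 19.0^2 = 361.00
S = 0.000343 * 361.00 * 200.5 / 22.1
Numerator = 0.000343 * 361.00 * 200.5 = 24.826511
S = 24.826511 / 22.1 = 1.1234 m

1.1234


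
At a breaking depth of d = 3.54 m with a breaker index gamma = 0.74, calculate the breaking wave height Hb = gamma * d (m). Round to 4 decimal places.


Hb = gamma * d
Hb = 0.74 * 3.54
Hb = 2.6196 m

2.6196


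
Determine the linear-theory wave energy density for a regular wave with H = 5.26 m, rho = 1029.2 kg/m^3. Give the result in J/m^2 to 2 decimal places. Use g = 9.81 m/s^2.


E = (1/8) * rho * g * H^2
E = (1/8) * 1029.2 * 9.81 * 5.26^2
E = 0.125 * 1029.2 * 9.81 * 27.6676
E = 34918.07 J/m^2

34918.07


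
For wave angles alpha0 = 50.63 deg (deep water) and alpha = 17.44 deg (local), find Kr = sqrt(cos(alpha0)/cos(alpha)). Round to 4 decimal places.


Kr = sqrt(cos(alpha0) / cos(alpha))
cos(50.63) = 0.634326
cos(17.44) = 0.954031
Kr = sqrt(0.634326 / 0.954031)
Kr = sqrt(0.664890)
Kr = 0.8154

0.8154


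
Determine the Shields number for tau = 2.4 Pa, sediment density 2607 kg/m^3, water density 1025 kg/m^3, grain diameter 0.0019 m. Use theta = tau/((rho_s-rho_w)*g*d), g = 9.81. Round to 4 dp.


theta = tau / ((rho_s - rho_w) * g * d)
rho_s - rho_w = 2607 - 1025 = 1582
Denominator = 1582 * 9.81 * 0.0019 = 29.486898
theta = 2.4 / 29.486898
theta = 0.0814

0.0814


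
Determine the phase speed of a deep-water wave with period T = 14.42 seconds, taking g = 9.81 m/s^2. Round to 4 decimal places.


We use the deep-water celerity formula:
C = g * T / (2 * pi)
C = 9.81 * 14.42 / (2 * 3.14159...)
C = 141.460200 / 6.283185
C = 22.5141 m/s

22.5141


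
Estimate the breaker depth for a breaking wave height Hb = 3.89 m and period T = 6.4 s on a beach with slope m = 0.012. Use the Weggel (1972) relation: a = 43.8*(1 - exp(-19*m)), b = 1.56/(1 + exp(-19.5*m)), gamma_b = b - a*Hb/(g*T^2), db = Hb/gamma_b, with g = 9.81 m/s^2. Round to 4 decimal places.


a = 43.8 * (1 - exp(-19 * m))
exp(-19 * 0.012) = exp(-0.2280) = 0.796124
a = 43.8 * (1 - 0.796124) = 8.929757
b = 1.56 / (1 + exp(-19.5 * m))
exp(-19.5 * 0.012) = exp(-0.2340) = 0.791362
b = 1.56 / (1 + 0.791362) = 0.870846
Hb / (g * T^2) = 3.89 / (9.81 * 6.4^2) = 3.89 / 401.8176 = 0.00968101
gamma_b = b - a * Hb/(g*T^2) = 0.870846 - 8.929757 * 0.00968101 = 0.784397
db = Hb / gamma_b = 3.89 / 0.784397
db = 4.9592 m

4.9592


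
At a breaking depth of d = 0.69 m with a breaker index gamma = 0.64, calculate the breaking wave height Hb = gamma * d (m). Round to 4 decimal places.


Hb = gamma * d
Hb = 0.64 * 0.69
Hb = 0.4416 m

0.4416


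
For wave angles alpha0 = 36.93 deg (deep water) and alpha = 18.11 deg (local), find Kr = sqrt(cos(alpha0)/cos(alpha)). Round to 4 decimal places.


Kr = sqrt(cos(alpha0) / cos(alpha))
cos(36.93) = 0.799370
cos(18.11) = 0.950461
Kr = sqrt(0.799370 / 0.950461)
Kr = sqrt(0.841034)
Kr = 0.9171

0.9171


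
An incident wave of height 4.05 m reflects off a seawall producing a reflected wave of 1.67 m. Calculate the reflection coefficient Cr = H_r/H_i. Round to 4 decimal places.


Cr = H_r / H_i
Cr = 1.67 / 4.05
Cr = 0.4123

0.4123


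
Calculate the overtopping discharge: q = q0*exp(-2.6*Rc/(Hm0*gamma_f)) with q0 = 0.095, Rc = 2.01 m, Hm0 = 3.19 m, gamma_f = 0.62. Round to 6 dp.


q = q0 * exp(-2.6 * Rc / (Hm0 * gamma_f))
Exponent = -2.6 * 2.01 / (3.19 * 0.62)
= -2.6 * 2.01 / 1.9778
= -2.642330
exp(-2.642330) = 0.071195
q = 0.095 * 0.071195
q = 0.006764 m^3/s/m

0.006764


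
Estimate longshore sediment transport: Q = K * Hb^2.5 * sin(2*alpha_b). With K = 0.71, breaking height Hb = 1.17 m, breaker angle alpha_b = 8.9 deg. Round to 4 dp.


Q = K * Hb^2.5 * sin(2 * alpha_b)
Hb^2.5 = 1.17^2.5 = 1.480692
sin(2 * 8.9) = sin(17.8) = 0.305695
Q = 0.71 * 1.480692 * 0.305695
Q = 0.3214 m^3/s

0.3214


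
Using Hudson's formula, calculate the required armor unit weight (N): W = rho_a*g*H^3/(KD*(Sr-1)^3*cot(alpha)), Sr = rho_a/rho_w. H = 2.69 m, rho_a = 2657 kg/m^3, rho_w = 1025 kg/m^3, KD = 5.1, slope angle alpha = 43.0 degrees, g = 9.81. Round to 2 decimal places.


Sr = rho_a / rho_w = 2657 / 1025 = 2.592195
(Sr - 1) = 1.592195
(Sr - 1)^3 = 4.036350
cot(43.0) = 1 / tan(43.0) = 1 / 0.932515 = 1.072369
Numerator = 2657 * 9.81 * 2.69^3 = 507361.3752
Denominator = 5.1 * 4.036350 * 1.072369 = 22.075125
W = 507361.3752 / 22.075125
W = 22983.40 N

22983.40


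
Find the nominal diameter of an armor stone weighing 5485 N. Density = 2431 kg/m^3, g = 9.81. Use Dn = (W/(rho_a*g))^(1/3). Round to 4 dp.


V = W / (rho_a * g)
V = 5485 / (2431 * 9.81)
V = 5485 / 23848.11
V = 0.229997 m^3
Dn = V^(1/3) = 0.229997^(1/3)
Dn = 0.6127 m

0.6127


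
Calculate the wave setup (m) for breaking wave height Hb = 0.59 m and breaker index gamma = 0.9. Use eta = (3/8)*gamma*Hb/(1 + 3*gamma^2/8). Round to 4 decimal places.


eta = (3/8) * gamma * Hb / (1 + 3*gamma^2/8)
Numerator = (3/8) * 0.9 * 0.59 = 0.199125
Denominator = 1 + 3*0.9^2/8 = 1 + 0.303750 = 1.303750
eta = 0.199125 / 1.303750
eta = 0.1527 m

0.1527


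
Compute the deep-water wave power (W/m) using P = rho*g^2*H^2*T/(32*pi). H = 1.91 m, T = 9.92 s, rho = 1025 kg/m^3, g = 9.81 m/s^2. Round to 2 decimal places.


P = rho * g^2 * H^2 * T / (32 * pi)
P = 1025 * 9.81^2 * 1.91^2 * 9.92 / (32 * pi)
P = 1025 * 96.2361 * 3.6481 * 9.92 / 100.53096
P = 35509.16 W/m

35509.16


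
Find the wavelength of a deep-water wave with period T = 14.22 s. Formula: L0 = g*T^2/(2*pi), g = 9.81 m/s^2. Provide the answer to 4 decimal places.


L0 = g * T^2 / (2 * pi)
L0 = 9.81 * 14.22^2 / (2 * pi)
L0 = 9.81 * 202.2084 / 6.28319
L0 = 1983.6644 / 6.28319
L0 = 315.7100 m

315.7100


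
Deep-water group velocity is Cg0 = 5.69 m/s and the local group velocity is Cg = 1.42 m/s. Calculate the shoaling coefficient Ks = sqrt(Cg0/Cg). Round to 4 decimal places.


Ks = sqrt(Cg0 / Cg)
Ks = sqrt(5.69 / 1.42)
Ks = sqrt(4.0070)
Ks = 2.0018

2.0018


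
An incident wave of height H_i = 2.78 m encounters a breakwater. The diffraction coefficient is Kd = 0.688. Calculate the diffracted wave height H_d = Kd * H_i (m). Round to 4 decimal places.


H_d = Kd * H_i
H_d = 0.688 * 2.78
H_d = 1.9126 m

1.9126


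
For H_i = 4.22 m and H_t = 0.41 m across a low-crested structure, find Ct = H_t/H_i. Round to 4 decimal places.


Ct = H_t / H_i
Ct = 0.41 / 4.22
Ct = 0.0972

0.0972


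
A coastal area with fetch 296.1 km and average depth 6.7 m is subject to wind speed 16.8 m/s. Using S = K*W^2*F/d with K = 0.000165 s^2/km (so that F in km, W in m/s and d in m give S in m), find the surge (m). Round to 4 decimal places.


S = K * W^2 * F / d
W^2 = 16.8^2 = 282.24
S = 0.000165 * 282.24 * 296.1 / 6.7
Numerator = 0.000165 * 282.24 * 296.1 = 13.789259
S = 13.789259 / 6.7 = 2.0581 m

2.0581


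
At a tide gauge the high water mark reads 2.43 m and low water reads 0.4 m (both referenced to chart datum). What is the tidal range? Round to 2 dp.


Tidal range = High water - Low water
Tidal range = 2.43 - (0.4)
Tidal range = 2.03 m

2.03


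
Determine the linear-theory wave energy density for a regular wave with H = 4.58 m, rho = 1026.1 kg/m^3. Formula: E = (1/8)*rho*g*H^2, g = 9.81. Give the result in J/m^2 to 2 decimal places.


E = (1/8) * rho * g * H^2
E = (1/8) * 1026.1 * 9.81 * 4.58^2
E = 0.125 * 1026.1 * 9.81 * 20.9764
E = 26393.66 J/m^2

26393.66


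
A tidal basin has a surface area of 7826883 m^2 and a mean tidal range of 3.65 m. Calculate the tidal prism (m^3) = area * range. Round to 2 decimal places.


Tidal prism = Area * Tidal range
P = 7826883 * 3.65
P = 28568122.95 m^3

28568122.95


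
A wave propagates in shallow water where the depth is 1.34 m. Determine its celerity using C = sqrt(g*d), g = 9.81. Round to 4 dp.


Using the shallow-water approximation:
C = sqrt(g * d) = sqrt(9.81 * 1.34)
C = sqrt(13.1454)
C = 3.6257 m/s

3.6257


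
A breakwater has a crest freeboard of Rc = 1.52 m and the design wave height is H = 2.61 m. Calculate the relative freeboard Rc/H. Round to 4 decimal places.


Relative freeboard = Rc / H
= 1.52 / 2.61
= 0.5824

0.5824


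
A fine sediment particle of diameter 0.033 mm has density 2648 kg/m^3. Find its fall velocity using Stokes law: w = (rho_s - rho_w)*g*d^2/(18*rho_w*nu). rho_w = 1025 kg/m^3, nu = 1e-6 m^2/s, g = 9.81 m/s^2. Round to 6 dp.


w = (rho_s - rho_w) * g * d^2 / (18 * rho_w * nu)
d = 0.033 mm = 0.000033 m
rho_s - rho_w = 2648 - 1025 = 1623
Numerator = 1623 * 9.81 * (0.000033)^2 = 0.000017338655
Denominator = 18 * 1025 * 1e-6 = 0.018450
w = 0.000940 m/s

0.000940


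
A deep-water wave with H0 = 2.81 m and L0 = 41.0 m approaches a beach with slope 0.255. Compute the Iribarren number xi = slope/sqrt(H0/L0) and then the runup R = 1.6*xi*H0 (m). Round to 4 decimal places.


xi = slope / sqrt(H0/L0)
H0/L0 = 2.81/41.0 = 0.068537
sqrt(0.068537) = 0.261795
xi = 0.255 / 0.261795 = 0.974045
R = 1.6 * xi * H0 = 1.6 * 0.974045 * 2.81
R = 4.3793 m

4.3793
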